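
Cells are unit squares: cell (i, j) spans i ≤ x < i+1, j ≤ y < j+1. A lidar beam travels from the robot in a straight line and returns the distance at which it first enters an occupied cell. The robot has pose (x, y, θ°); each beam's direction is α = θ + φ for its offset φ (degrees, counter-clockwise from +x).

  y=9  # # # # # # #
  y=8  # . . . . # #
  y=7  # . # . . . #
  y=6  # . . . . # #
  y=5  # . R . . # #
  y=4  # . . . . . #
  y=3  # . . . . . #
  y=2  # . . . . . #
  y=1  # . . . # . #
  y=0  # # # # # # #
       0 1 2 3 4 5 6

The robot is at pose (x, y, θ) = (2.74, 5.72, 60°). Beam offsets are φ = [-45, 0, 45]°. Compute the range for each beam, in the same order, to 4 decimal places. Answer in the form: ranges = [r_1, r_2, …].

beam 1: φ=-45°, α=15°
  cosα=0.9659 sinα=0.2588 | (2,5) | tMaxX 0.2692 tMaxY 1.0818 | tΔX 1.0353 tΔY 3.8637
    t=0.2692 [x] (3,5)
    t=1.0818 [y] (3,6)
    t=1.3044 [x] (4,6)
    t=2.3397 [x] (5,6) — stop
  → r_1 = 2.3397
beam 2: φ=0°, α=60°
  cosα=0.5000 sinα=0.8660 | (2,5) | tMaxX 0.5200 tMaxY 0.3233 | tΔX 2.0000 tΔY 1.1547
    t=0.3233 [y] (2,6)
    t=0.5200 [x] (3,6)
    t=1.4780 [y] (3,7)
    t=2.5200 [x] (4,7)
    t=2.6327 [y] (4,8)
    t=3.7874 [y] (4,9) — stop
  → r_2 = 3.7874
beam 3: φ=45°, α=105°
  cosα=-0.2588 sinα=0.9659 | (2,5) | tMaxX 2.8591 tMaxY 0.2899 | tΔX 3.8637 tΔY 1.0353
    t=0.2899 [y] (2,6)
    t=1.3252 [y] (2,7) — stop
  → r_3 = 1.3252

ranges = [2.3397, 3.7874, 1.3252]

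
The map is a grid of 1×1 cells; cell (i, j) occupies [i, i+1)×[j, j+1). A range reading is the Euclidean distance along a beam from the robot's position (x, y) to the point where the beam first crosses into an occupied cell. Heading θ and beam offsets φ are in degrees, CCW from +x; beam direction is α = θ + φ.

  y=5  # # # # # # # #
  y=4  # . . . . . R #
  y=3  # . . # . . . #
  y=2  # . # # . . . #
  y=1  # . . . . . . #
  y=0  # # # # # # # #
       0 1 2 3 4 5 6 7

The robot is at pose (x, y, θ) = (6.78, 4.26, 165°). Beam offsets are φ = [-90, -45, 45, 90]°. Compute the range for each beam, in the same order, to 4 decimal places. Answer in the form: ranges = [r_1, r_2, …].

ranges = [0.7661, 0.8545, 3.2101, 3.3750]

beam 1: φ=-90°, α=75°
  direction (0.2588, 0.9659); cell (6,4); t to first gridline: x 0.8500, y 0.7661 (then +3.8637 / +1.0353)
    (6,5) via y @ 0.7661  # hit
  → r_1 = 0.7661
beam 2: φ=-45°, α=120°
  direction (-0.5000, 0.8660); cell (6,4); t to first gridline: x 1.5600, y 0.8545 (then +2.0000 / +1.1547)
    (6,5) via y @ 0.8545  # hit
  → r_2 = 0.8545
beam 3: φ=45°, α=210°
  direction (-0.8660, -0.5000); cell (6,4); t to first gridline: x 0.9007, y 0.5200 (then +1.1547 / +2.0000)
    (6,3) via y @ 0.5200
    (5,3) via x @ 0.9007
    (4,3) via x @ 2.0554
    (4,2) via y @ 2.5200
    (3,2) via x @ 3.2101  # hit
  → r_3 = 3.2101
beam 4: φ=90°, α=255°
  direction (-0.2588, -0.9659); cell (6,4); t to first gridline: x 3.0137, y 0.2692 (then +3.8637 / +1.0353)
    (6,3) via y @ 0.2692
    (6,2) via y @ 1.3044
    (6,1) via y @ 2.3397
    (5,1) via x @ 3.0137
    (5,0) via y @ 3.3750  # hit
  → r_4 = 3.3750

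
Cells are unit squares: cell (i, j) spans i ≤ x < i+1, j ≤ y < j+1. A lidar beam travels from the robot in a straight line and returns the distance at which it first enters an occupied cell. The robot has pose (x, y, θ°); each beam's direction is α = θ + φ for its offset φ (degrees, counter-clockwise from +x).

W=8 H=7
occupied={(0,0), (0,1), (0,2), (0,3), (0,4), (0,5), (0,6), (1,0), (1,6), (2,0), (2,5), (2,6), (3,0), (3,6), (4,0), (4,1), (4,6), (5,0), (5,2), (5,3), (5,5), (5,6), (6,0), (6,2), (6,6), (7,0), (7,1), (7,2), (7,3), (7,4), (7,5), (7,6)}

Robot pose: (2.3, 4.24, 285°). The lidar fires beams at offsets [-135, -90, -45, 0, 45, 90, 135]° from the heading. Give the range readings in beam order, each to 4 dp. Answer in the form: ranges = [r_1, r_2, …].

ranges = [1.5011, 1.3459, 2.6000, 3.3543, 3.1177, 2.9364, 0.8776]

beam 1: φ=-135°, α=150°
  dir = (cos 150°, sin 150°) = (-0.8660, 0.5000); from cell (2,4)
  next x-line at t=0.3464, next y-line at t=1.5200; Δt_x=1.1547, Δt_y=2.0000
    x: enter (1,4) at t=0.3464
    x: enter (0,4) at t=1.5011 ← occupied
  → r_1 = 1.5011
beam 2: φ=-90°, α=195°
  dir = (cos 195°, sin 195°) = (-0.9659, -0.2588); from cell (2,4)
  next x-line at t=0.3106, next y-line at t=0.9273; Δt_x=1.0353, Δt_y=3.8637
    x: enter (1,4) at t=0.3106
    y: enter (1,3) at t=0.9273
    x: enter (0,3) at t=1.3459 ← occupied
  → r_2 = 1.3459
beam 3: φ=-45°, α=240°
  dir = (cos 240°, sin 240°) = (-0.5000, -0.8660); from cell (2,4)
  next x-line at t=0.6000, next y-line at t=0.2771; Δt_x=2.0000, Δt_y=1.1547
    y: enter (2,3) at t=0.2771
    x: enter (1,3) at t=0.6000
    y: enter (1,2) at t=1.4318
    y: enter (1,1) at t=2.5865
    x: enter (0,1) at t=2.6000 ← occupied
  → r_3 = 2.6000
beam 4: φ=0°, α=285°
  dir = (cos 285°, sin 285°) = (0.2588, -0.9659); from cell (2,4)
  next x-line at t=2.7046, next y-line at t=0.2485; Δt_x=3.8637, Δt_y=1.0353
    y: enter (2,3) at t=0.2485
    y: enter (2,2) at t=1.2837
    y: enter (2,1) at t=2.3190
    x: enter (3,1) at t=2.7046
    y: enter (3,0) at t=3.3543 ← occupied
  → r_4 = 3.3543
beam 5: φ=45°, α=330°
  dir = (cos 330°, sin 330°) = (0.8660, -0.5000); from cell (2,4)
  next x-line at t=0.8083, next y-line at t=0.4800; Δt_x=1.1547, Δt_y=2.0000
    y: enter (2,3) at t=0.4800
    x: enter (3,3) at t=0.8083
    x: enter (4,3) at t=1.9630
    y: enter (4,2) at t=2.4800
    x: enter (5,2) at t=3.1177 ← occupied
  → r_5 = 3.1177
beam 6: φ=90°, α=15°
  dir = (cos 15°, sin 15°) = (0.9659, 0.2588); from cell (2,4)
  next x-line at t=0.7247, next y-line at t=2.9364; Δt_x=1.0353, Δt_y=3.8637
    x: enter (3,4) at t=0.7247
    x: enter (4,4) at t=1.7600
    x: enter (5,4) at t=2.7952
    y: enter (5,5) at t=2.9364 ← occupied
  → r_6 = 2.9364
beam 7: φ=135°, α=60°
  dir = (cos 60°, sin 60°) = (0.5000, 0.8660); from cell (2,4)
  next x-line at t=1.4000, next y-line at t=0.8776; Δt_x=2.0000, Δt_y=1.1547
    y: enter (2,5) at t=0.8776 ← occupied
  → r_7 = 0.8776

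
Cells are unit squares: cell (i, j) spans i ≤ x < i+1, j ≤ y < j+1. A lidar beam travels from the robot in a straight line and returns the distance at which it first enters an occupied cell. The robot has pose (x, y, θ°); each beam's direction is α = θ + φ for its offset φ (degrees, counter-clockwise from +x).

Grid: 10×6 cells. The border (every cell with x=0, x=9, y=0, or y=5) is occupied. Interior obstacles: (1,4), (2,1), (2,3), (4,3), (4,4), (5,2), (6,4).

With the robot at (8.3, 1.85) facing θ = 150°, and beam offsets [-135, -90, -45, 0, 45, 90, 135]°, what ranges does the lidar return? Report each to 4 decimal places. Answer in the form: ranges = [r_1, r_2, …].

ranges = [0.7247, 1.4000, 3.2611, 3.8105, 3.2841, 0.9815, 0.8800]

beam 1: φ=-135°, α=15°
  d=(0.9659,0.2588)  start (8,1)  tX=0.7247 tY=0.5796  stride 1/|dx|=1.0353 1/|dy|=3.8637
    cross y-line → (8,2), t=0.5796
    cross x-line → (9,2), t=0.7247 (wall)
  → r_1 = 0.7247
beam 2: φ=-90°, α=60°
  d=(0.5000,0.8660)  start (8,1)  tX=1.4000 tY=0.1732  stride 1/|dx|=2.0000 1/|dy|=1.1547
    cross y-line → (8,2), t=0.1732
    cross y-line → (8,3), t=1.3279
    cross x-line → (9,3), t=1.4000 (wall)
  → r_2 = 1.4000
beam 3: φ=-45°, α=105°
  d=(-0.2588,0.9659)  start (8,1)  tX=1.1591 tY=0.1553  stride 1/|dx|=3.8637 1/|dy|=1.0353
    cross y-line → (8,2), t=0.1553
    cross x-line → (7,2), t=1.1591
    cross y-line → (7,3), t=1.1906
    cross y-line → (7,4), t=2.2258
    cross y-line → (7,5), t=3.2611 (wall)
  → r_3 = 3.2611
beam 4: φ=0°, α=150°
  d=(-0.8660,0.5000)  start (8,1)  tX=0.3464 tY=0.3000  stride 1/|dx|=1.1547 1/|dy|=2.0000
    cross y-line → (8,2), t=0.3000
    cross x-line → (7,2), t=0.3464
    cross x-line → (6,2), t=1.5011
    cross y-line → (6,3), t=2.3000
    cross x-line → (5,3), t=2.6558
    cross x-line → (4,3), t=3.8105 (wall)
  → r_4 = 3.8105
beam 5: φ=45°, α=195°
  d=(-0.9659,-0.2588)  start (8,1)  tX=0.3106 tY=3.2841  stride 1/|dx|=1.0353 1/|dy|=3.8637
    cross x-line → (7,1), t=0.3106
    cross x-line → (6,1), t=1.3459
    cross x-line → (5,1), t=2.3811
    cross y-line → (5,0), t=3.2841 (wall)
  → r_5 = 3.2841
beam 6: φ=90°, α=240°
  d=(-0.5000,-0.8660)  start (8,1)  tX=0.6000 tY=0.9815  stride 1/|dx|=2.0000 1/|dy|=1.1547
    cross x-line → (7,1), t=0.6000
    cross y-line → (7,0), t=0.9815 (wall)
  → r_6 = 0.9815
beam 7: φ=135°, α=285°
  d=(0.2588,-0.9659)  start (8,1)  tX=2.7046 tY=0.8800  stride 1/|dx|=3.8637 1/|dy|=1.0353
    cross y-line → (8,0), t=0.8800 (wall)
  → r_7 = 0.8800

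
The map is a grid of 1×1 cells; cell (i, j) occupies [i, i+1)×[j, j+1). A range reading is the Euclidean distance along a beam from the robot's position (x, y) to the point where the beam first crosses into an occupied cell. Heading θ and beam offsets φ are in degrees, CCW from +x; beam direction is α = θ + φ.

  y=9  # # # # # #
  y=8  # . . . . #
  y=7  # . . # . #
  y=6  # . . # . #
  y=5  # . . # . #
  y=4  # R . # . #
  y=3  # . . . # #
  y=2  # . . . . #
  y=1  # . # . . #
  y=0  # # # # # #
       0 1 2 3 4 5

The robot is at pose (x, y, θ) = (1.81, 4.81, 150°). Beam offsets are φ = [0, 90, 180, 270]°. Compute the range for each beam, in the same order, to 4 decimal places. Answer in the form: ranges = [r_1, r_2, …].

ranges = [0.9353, 1.6200, 1.3741, 2.3800]

beam 1: φ=0°, α=150°
  dir = (cos 150°, sin 150°) = (-0.8660, 0.5000); from cell (1,4)
  next x-line at t=0.9353, next y-line at t=0.3800; Δt_x=1.1547, Δt_y=2.0000
    y: enter (1,5) at t=0.3800
    x: enter (0,5) at t=0.9353 ← occupied
  → r_1 = 0.9353
beam 2: φ=90°, α=240°
  dir = (cos 240°, sin 240°) = (-0.5000, -0.8660); from cell (1,4)
  next x-line at t=1.6200, next y-line at t=0.9353; Δt_x=2.0000, Δt_y=1.1547
    y: enter (1,3) at t=0.9353
    x: enter (0,3) at t=1.6200 ← occupied
  → r_2 = 1.6200
beam 3: φ=180°, α=330°
  dir = (cos 330°, sin 330°) = (0.8660, -0.5000); from cell (1,4)
  next x-line at t=0.2194, next y-line at t=1.6200; Δt_x=1.1547, Δt_y=2.0000
    x: enter (2,4) at t=0.2194
    x: enter (3,4) at t=1.3741 ← occupied
  → r_3 = 1.3741
beam 4: φ=270°, α=60°
  dir = (cos 60°, sin 60°) = (0.5000, 0.8660); from cell (1,4)
  next x-line at t=0.3800, next y-line at t=0.2194; Δt_x=2.0000, Δt_y=1.1547
    y: enter (1,5) at t=0.2194
    x: enter (2,5) at t=0.3800
    y: enter (2,6) at t=1.3741
    x: enter (3,6) at t=2.3800 ← occupied
  → r_4 = 2.3800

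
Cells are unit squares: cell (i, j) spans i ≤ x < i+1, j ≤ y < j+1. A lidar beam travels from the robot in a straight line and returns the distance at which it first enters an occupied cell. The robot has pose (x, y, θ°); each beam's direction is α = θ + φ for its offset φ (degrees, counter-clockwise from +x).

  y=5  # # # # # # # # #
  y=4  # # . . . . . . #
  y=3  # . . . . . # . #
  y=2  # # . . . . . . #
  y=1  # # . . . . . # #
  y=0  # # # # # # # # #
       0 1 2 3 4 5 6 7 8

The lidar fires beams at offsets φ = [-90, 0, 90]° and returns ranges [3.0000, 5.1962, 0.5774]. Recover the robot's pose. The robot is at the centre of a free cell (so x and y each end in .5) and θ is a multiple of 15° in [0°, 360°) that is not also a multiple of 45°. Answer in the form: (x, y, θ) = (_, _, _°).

The pose lattice has 23·16 = 368 candidates. Test each by forward raycasting.
  (2.5, 1.5, 345°): beam 1 = 0.5176 ≠ 3.0000 ✗
  (6.5, 2.5, 165°): beam 1 = 0.5176 ≠ 3.0000 ✗
  (3.5, 1.5, 30°): beam 1 = 0.5774 ≠ 3.0000 ✗
  …
  (6.5, 1.5, 150°): r_1=3.0000, r_2=5.1962, r_3=0.5774 — all match ✓
Unique over the lattice → pose = (6.5, 1.5, 150°).

(x, y, θ) = (6.5, 1.5, 150°)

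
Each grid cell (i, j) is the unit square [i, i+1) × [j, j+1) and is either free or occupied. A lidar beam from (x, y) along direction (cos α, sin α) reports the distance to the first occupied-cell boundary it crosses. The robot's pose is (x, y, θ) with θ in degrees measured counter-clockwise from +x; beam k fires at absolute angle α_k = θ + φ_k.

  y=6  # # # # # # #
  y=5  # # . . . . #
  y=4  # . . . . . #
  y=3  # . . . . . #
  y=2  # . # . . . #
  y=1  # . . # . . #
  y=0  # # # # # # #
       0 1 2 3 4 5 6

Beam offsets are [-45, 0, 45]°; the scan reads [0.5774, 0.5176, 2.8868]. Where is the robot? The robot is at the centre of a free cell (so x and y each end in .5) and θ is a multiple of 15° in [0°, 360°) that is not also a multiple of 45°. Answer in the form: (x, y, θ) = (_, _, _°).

(x, y, θ) = (3.5, 2.5, 285°)

Candidates: 22 free-cell centres × 16 headings = 352 poses. Raycast each; keep the one whose scan matches to 4 dp.
  (4.5, 4.5, 105°): beam 1 = 1.7321 ≠ 0.5774 ✗
  (5.5, 3.5, 240°): beam 1 = 2.5882 ≠ 0.5774 ✗
  (5.5, 4.5, 255°): beam 1 = 3.0000 ≠ 0.5774 ✗
  …
  (3.5, 2.5, 285°): r_1=0.5774, r_2=0.5176, r_3=2.8868 — all match ✓
Only this pose fits every beam.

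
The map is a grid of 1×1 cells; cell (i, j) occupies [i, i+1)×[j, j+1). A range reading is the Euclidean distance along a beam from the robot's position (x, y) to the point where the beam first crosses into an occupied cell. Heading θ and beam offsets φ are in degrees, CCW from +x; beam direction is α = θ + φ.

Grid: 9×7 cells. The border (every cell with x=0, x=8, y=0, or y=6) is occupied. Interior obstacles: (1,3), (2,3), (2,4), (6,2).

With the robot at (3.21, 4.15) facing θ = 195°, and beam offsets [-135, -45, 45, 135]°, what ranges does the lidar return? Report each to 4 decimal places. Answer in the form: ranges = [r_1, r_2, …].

ranges = [2.1362, 0.2425, 0.4200, 3.2216]

beam 1: φ=-135°, α=60°
  cosα=0.5000 sinα=0.8660 | (3,4) | tMaxX 1.5800 tMaxY 0.9815 | tΔX 2.0000 tΔY 1.1547
    t=0.9815 [y] (3,5)
    t=1.5800 [x] (4,5)
    t=2.1362 [y] (4,6) — stop
  → r_1 = 2.1362
beam 2: φ=-45°, α=150°
  cosα=-0.8660 sinα=0.5000 | (3,4) | tMaxX 0.2425 tMaxY 1.7000 | tΔX 1.1547 tΔY 2.0000
    t=0.2425 [x] (2,4) — stop
  → r_2 = 0.2425
beam 3: φ=45°, α=240°
  cosα=-0.5000 sinα=-0.8660 | (3,4) | tMaxX 0.4200 tMaxY 0.1732 | tΔX 2.0000 tΔY 1.1547
    t=0.1732 [y] (3,3)
    t=0.4200 [x] (2,3) — stop
  → r_3 = 0.4200
beam 4: φ=135°, α=330°
  cosα=0.8660 sinα=-0.5000 | (3,4) | tMaxX 0.9122 tMaxY 0.3000 | tΔX 1.1547 tΔY 2.0000
    t=0.3000 [y] (3,3)
    t=0.9122 [x] (4,3)
    t=2.0669 [x] (5,3)
    t=2.3000 [y] (5,2)
    t=3.2216 [x] (6,2) — stop
  → r_4 = 3.2216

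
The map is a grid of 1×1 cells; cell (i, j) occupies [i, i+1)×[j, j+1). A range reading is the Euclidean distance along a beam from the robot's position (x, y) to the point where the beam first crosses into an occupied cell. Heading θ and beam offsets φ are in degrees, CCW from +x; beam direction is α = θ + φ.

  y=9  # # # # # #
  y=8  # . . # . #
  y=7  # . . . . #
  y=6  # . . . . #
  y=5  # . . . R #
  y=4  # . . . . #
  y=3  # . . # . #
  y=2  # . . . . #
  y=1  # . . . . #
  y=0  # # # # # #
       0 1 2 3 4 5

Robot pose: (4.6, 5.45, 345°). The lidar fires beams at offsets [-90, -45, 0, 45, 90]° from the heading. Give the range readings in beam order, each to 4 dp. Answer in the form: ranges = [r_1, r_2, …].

beam 1: φ=-90°, α=255°
  d=(-0.2588,-0.9659)  start (4,5)  tX=2.3182 tY=0.4659  stride 1/|dx|=3.8637 1/|dy|=1.0353
    cross y-line → (4,4), t=0.4659
    cross y-line → (4,3), t=1.5012
    cross x-line → (3,3), t=2.3182 (wall)
  → r_1 = 2.3182
beam 2: φ=-45°, α=300°
  d=(0.5000,-0.8660)  start (4,5)  tX=0.8000 tY=0.5196  stride 1/|dx|=2.0000 1/|dy|=1.1547
    cross y-line → (4,4), t=0.5196
    cross x-line → (5,4), t=0.8000 (wall)
  → r_2 = 0.8000
beam 3: φ=0°, α=345°
  d=(0.9659,-0.2588)  start (4,5)  tX=0.4141 tY=1.7387  stride 1/|dx|=1.0353 1/|dy|=3.8637
    cross x-line → (5,5), t=0.4141 (wall)
  → r_3 = 0.4141
beam 4: φ=45°, α=30°
  d=(0.8660,0.5000)  start (4,5)  tX=0.4619 tY=1.1000  stride 1/|dx|=1.1547 1/|dy|=2.0000
    cross x-line → (5,5), t=0.4619 (wall)
  → r_4 = 0.4619
beam 5: φ=90°, α=75°
  d=(0.2588,0.9659)  start (4,5)  tX=1.5455 tY=0.5694  stride 1/|dx|=3.8637 1/|dy|=1.0353
    cross y-line → (4,6), t=0.5694
    cross x-line → (5,6), t=1.5455 (wall)
  → r_5 = 1.5455

ranges = [2.3182, 0.8000, 0.4141, 0.4619, 1.5455]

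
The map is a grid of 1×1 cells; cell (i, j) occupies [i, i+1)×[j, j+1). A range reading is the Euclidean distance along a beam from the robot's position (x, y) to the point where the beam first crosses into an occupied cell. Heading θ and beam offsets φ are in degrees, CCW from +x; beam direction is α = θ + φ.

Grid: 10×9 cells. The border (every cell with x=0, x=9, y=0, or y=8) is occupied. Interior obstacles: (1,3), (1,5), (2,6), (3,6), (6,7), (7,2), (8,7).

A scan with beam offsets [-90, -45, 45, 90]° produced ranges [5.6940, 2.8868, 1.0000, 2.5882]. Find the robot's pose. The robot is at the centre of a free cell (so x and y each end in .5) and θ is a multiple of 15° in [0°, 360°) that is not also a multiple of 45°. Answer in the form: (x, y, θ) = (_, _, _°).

(x, y, θ) = (6.5, 3.5, 285°)

Enumerate (i+0.5, j+0.5, θ) over the 49 free cells and 16 admissible headings. For each, cast all 4 beams and compare to the given ranges.
  (3.5, 2.5, 165°): beam 2 = 3.0000 ≠ 2.8868 ✗
  (3.5, 2.5, 240°): beam 1 = 1.7321 ≠ 5.6940 ✗
  (2.5, 3.5, 285°): beam 1 = 0.5176 ≠ 5.6940 ✗
  (2.5, 3.5, 105°): beam 1 = 6.7293 ≠ 5.6940 ✗
  …
  (6.5, 3.5, 285°): r_1=5.6940, r_2=2.8868, r_3=1.0000, r_4=2.5882 — all match ✓
No second candidate reproduces the full scan.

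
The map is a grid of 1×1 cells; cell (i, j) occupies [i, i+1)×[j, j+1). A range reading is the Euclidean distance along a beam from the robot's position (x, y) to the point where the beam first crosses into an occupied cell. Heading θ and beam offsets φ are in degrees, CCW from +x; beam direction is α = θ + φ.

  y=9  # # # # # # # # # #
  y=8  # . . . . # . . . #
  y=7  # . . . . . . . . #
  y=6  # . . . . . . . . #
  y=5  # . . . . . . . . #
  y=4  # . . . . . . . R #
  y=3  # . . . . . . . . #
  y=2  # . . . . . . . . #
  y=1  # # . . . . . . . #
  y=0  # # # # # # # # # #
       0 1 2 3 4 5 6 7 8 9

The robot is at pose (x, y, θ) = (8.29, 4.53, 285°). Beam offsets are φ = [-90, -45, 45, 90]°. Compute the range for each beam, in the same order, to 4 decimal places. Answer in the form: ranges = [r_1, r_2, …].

ranges = [7.5472, 4.0761, 0.8198, 0.7350]

beam 1: φ=-90°, α=195°
  direction (-0.9659, -0.2588); cell (8,4); t to first gridline: x 0.3002, y 2.0478 (then +1.0353 / +3.8637)
    (7,4) via x @ 0.3002
    (6,4) via x @ 1.3355
    (6,3) via y @ 2.0478
    (5,3) via x @ 2.3708
    (4,3) via x @ 3.4061
    (3,3) via x @ 4.4413
    (2,3) via x @ 5.4766
    (2,2) via y @ 5.9115
    (1,2) via x @ 6.5119
    (0,2) via x @ 7.5472  # hit
  → r_1 = 7.5472
beam 2: φ=-45°, α=240°
  direction (-0.5000, -0.8660); cell (8,4); t to first gridline: x 0.5800, y 0.6120 (then +2.0000 / +1.1547)
    (7,4) via x @ 0.5800
    (7,3) via y @ 0.6120
    (7,2) via y @ 1.7667
    (6,2) via x @ 2.5800
    (6,1) via y @ 2.9214
    (6,0) via y @ 4.0761  # hit
  → r_2 = 4.0761
beam 3: φ=45°, α=330°
  direction (0.8660, -0.5000); cell (8,4); t to first gridline: x 0.8198, y 1.0600 (then +1.1547 / +2.0000)
    (9,4) via x @ 0.8198  # hit
  → r_3 = 0.8198
beam 4: φ=90°, α=15°
  direction (0.9659, 0.2588); cell (8,4); t to first gridline: x 0.7350, y 1.8159 (then +1.0353 / +3.8637)
    (9,4) via x @ 0.7350  # hit
  → r_4 = 0.7350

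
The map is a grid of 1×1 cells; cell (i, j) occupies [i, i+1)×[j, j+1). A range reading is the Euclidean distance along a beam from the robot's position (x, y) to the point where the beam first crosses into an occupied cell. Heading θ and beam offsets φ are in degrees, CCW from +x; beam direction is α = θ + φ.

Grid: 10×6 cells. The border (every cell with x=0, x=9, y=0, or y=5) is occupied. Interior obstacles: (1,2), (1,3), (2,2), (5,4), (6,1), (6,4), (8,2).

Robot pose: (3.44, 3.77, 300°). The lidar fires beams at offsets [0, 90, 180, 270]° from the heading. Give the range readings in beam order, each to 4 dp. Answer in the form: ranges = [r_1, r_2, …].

beam 1: φ=0°, α=300°
  dir = (cos 300°, sin 300°) = (0.5000, -0.8660); from cell (3,3)
  next x-line at t=1.1200, next y-line at t=0.8891; Δt_x=2.0000, Δt_y=1.1547
    y: enter (3,2) at t=0.8891
    x: enter (4,2) at t=1.1200
    y: enter (4,1) at t=2.0438
    x: enter (5,1) at t=3.1200
    y: enter (5,0) at t=3.1985 ← occupied
  → r_1 = 3.1985
beam 2: φ=90°, α=30°
  dir = (cos 30°, sin 30°) = (0.8660, 0.5000); from cell (3,3)
  next x-line at t=0.6466, next y-line at t=0.4600; Δt_x=1.1547, Δt_y=2.0000
    y: enter (3,4) at t=0.4600
    x: enter (4,4) at t=0.6466
    x: enter (5,4) at t=1.8013 ← occupied
  → r_2 = 1.8013
beam 3: φ=180°, α=120°
  dir = (cos 120°, sin 120°) = (-0.5000, 0.8660); from cell (3,3)
  next x-line at t=0.8800, next y-line at t=0.2656; Δt_x=2.0000, Δt_y=1.1547
    y: enter (3,4) at t=0.2656
    x: enter (2,4) at t=0.8800
    y: enter (2,5) at t=1.4203 ← occupied
  → r_3 = 1.4203
beam 4: φ=270°, α=210°
  dir = (cos 210°, sin 210°) = (-0.8660, -0.5000); from cell (3,3)
  next x-line at t=0.5081, next y-line at t=1.5400; Δt_x=1.1547, Δt_y=2.0000
    x: enter (2,3) at t=0.5081
    y: enter (2,2) at t=1.5400 ← occupied
  → r_4 = 1.5400

ranges = [3.1985, 1.8013, 1.4203, 1.5400]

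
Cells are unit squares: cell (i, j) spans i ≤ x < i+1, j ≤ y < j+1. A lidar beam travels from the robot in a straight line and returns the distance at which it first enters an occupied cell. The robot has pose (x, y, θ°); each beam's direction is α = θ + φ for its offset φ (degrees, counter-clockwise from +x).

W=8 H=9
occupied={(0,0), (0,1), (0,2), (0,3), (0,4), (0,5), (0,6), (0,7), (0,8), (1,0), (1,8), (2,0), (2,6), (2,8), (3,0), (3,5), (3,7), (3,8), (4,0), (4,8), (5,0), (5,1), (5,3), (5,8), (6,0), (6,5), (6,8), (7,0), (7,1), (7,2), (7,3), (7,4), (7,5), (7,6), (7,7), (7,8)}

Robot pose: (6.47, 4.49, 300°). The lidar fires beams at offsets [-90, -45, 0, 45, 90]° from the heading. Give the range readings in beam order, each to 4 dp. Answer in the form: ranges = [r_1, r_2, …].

ranges = [0.9800, 2.5778, 1.0600, 0.5487, 0.6120]

beam 1: φ=-90°, α=210°
  direction (-0.8660, -0.5000); cell (6,4); t to first gridline: x 0.5427, y 0.9800 (then +1.1547 / +2.0000)
    (5,4) via x @ 0.5427
    (5,3) via y @ 0.9800  # hit
  → r_1 = 0.9800
beam 2: φ=-45°, α=255°
  direction (-0.2588, -0.9659); cell (6,4); t to first gridline: x 1.8159, y 0.5073 (then +3.8637 / +1.0353)
    (6,3) via y @ 0.5073
    (6,2) via y @ 1.5426
    (5,2) via x @ 1.8159
    (5,1) via y @ 2.5778  # hit
  → r_2 = 2.5778
beam 3: φ=0°, α=300°
  direction (0.5000, -0.8660); cell (6,4); t to first gridline: x 1.0600, y 0.5658 (then +2.0000 / +1.1547)
    (6,3) via y @ 0.5658
    (7,3) via x @ 1.0600  # hit
  → r_3 = 1.0600
beam 4: φ=45°, α=345°
  direction (0.9659, -0.2588); cell (6,4); t to first gridline: x 0.5487, y 1.8932 (then +1.0353 / +3.8637)
    (7,4) via x @ 0.5487  # hit
  → r_4 = 0.5487
beam 5: φ=90°, α=30°
  direction (0.8660, 0.5000); cell (6,4); t to first gridline: x 0.6120, y 1.0200 (then +1.1547 / +2.0000)
    (7,4) via x @ 0.6120  # hit
  → r_5 = 0.6120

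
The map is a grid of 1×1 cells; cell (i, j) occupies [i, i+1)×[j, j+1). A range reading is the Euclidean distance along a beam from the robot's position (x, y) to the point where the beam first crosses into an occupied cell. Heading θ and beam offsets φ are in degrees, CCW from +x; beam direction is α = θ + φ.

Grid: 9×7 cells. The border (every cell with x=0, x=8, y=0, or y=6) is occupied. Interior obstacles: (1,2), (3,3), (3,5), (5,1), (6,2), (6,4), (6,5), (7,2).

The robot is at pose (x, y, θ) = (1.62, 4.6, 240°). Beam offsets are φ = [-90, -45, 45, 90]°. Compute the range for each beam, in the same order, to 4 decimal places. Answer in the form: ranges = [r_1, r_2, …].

beam 1: φ=-90°, α=150°
  d=(-0.8660,0.5000)  start (1,4)  tX=0.7159 tY=0.8000  stride 1/|dx|=1.1547 1/|dy|=2.0000
    cross x-line → (0,4), t=0.7159 (wall)
  → r_1 = 0.7159
beam 2: φ=-45°, α=195°
  d=(-0.9659,-0.2588)  start (1,4)  tX=0.6419 tY=2.3182  stride 1/|dx|=1.0353 1/|dy|=3.8637
    cross x-line → (0,4), t=0.6419 (wall)
  → r_2 = 0.6419
beam 3: φ=45°, α=285°
  d=(0.2588,-0.9659)  start (1,4)  tX=1.4682 tY=0.6212  stride 1/|dx|=3.8637 1/|dy|=1.0353
    cross y-line → (1,3), t=0.6212
    cross x-line → (2,3), t=1.4682
    cross y-line → (2,2), t=1.6564
    cross y-line → (2,1), t=2.6917
    cross y-line → (2,0), t=3.7270 (wall)
  → r_3 = 3.7270
beam 4: φ=90°, α=330°
  d=(0.8660,-0.5000)  start (1,4)  tX=0.4388 tY=1.2000  stride 1/|dx|=1.1547 1/|dy|=2.0000
    cross x-line → (2,4), t=0.4388
    cross y-line → (2,3), t=1.2000
    cross x-line → (3,3), t=1.5935 (wall)
  → r_4 = 1.5935

ranges = [0.7159, 0.6419, 3.7270, 1.5935]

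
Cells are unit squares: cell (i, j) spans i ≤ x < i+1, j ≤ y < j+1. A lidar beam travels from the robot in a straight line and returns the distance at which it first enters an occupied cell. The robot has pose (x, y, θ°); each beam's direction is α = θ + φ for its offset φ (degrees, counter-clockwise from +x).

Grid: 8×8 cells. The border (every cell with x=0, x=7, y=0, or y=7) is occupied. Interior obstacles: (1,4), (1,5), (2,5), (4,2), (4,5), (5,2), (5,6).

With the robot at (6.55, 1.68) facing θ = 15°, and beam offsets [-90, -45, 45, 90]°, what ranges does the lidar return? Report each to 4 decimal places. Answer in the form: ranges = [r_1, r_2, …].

ranges = [0.7040, 0.5196, 0.9000, 4.4724]

beam 1: φ=-90°, α=285°
  d=(0.2588,-0.9659)  start (6,1)  tX=1.7387 tY=0.7040  stride 1/|dx|=3.8637 1/|dy|=1.0353
    cross y-line → (6,0), t=0.7040 (wall)
  → r_1 = 0.7040
beam 2: φ=-45°, α=330°
  d=(0.8660,-0.5000)  start (6,1)  tX=0.5196 tY=1.3600  stride 1/|dx|=1.1547 1/|dy|=2.0000
    cross x-line → (7,1), t=0.5196 (wall)
  → r_2 = 0.5196
beam 3: φ=45°, α=60°
  d=(0.5000,0.8660)  start (6,1)  tX=0.9000 tY=0.3695  stride 1/|dx|=2.0000 1/|dy|=1.1547
    cross y-line → (6,2), t=0.3695
    cross x-line → (7,2), t=0.9000 (wall)
  → r_3 = 0.9000
beam 4: φ=90°, α=105°
  d=(-0.2588,0.9659)  start (6,1)  tX=2.1250 tY=0.3313  stride 1/|dx|=3.8637 1/|dy|=1.0353
    cross y-line → (6,2), t=0.3313
    cross y-line → (6,3), t=1.3666
    cross x-line → (5,3), t=2.1250
    cross y-line → (5,4), t=2.4018
    cross y-line → (5,5), t=3.4371
    cross y-line → (5,6), t=4.4724 (wall)
  → r_4 = 4.4724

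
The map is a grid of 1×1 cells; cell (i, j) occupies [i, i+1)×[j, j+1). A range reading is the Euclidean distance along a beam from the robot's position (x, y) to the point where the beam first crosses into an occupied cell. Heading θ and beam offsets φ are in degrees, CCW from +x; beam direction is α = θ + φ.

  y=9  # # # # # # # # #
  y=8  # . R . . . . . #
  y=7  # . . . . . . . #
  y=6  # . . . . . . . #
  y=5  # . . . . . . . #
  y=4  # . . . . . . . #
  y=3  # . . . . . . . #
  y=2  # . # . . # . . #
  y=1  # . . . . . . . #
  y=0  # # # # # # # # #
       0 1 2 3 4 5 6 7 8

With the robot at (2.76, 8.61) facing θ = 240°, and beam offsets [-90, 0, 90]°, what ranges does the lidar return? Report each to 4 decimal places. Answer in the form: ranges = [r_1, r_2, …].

beam 1: φ=-90°, α=150°
  direction (-0.8660, 0.5000); cell (2,8); t to first gridline: x 0.8776, y 0.7800 (then +1.1547 / +2.0000)
    (2,9) via y @ 0.7800  # hit
  → r_1 = 0.7800
beam 2: φ=0°, α=240°
  direction (-0.5000, -0.8660); cell (2,8); t to first gridline: x 1.5200, y 0.7044 (then +2.0000 / +1.1547)
    (2,7) via y @ 0.7044
    (1,7) via x @ 1.5200
    (1,6) via y @ 1.8591
    (1,5) via y @ 3.0138
    (0,5) via x @ 3.5200  # hit
  → r_2 = 3.5200
beam 3: φ=90°, α=330°
  direction (0.8660, -0.5000); cell (2,8); t to first gridline: x 0.2771, y 1.2200 (then +1.1547 / +2.0000)
    (3,8) via x @ 0.2771
    (3,7) via y @ 1.2200
    (4,7) via x @ 1.4318
    (5,7) via x @ 2.5865
    (5,6) via y @ 3.2200
    (6,6) via x @ 3.7412
    (7,6) via x @ 4.8959
    (7,5) via y @ 5.2200
    (8,5) via x @ 6.0506  # hit
  → r_3 = 6.0506

ranges = [0.7800, 3.5200, 6.0506]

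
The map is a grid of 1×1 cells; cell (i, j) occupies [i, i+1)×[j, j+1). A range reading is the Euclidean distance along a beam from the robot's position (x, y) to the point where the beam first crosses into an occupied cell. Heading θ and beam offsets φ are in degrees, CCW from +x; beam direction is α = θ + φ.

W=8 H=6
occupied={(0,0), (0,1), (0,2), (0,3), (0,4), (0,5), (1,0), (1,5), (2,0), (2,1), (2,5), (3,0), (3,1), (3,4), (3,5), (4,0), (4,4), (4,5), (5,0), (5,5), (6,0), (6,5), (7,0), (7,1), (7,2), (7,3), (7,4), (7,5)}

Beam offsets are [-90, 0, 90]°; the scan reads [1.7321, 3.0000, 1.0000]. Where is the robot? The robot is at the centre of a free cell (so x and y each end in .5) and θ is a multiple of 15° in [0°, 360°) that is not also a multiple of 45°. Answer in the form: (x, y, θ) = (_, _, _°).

Enumerate (i+0.5, j+0.5, θ) over the 20 free cells and 16 admissible headings. For each, cast all 3 beams and compare to the given ranges.
  (5.5, 2.5, 255°): beam 1 = 4.6587 ≠ 1.7321 ✗
  (3.5, 3.5, 330°): beam 2 = 4.0415 ≠ 3.0000 ✗
  (1.5, 4.5, 15°): beam 1 = 2.5882 ≠ 1.7321 ✗
  (3.5, 3.5, 105°): beam 1 = 3.6235 ≠ 1.7321 ✗
  …
  (6.5, 3.5, 210°): r_1=1.7321, r_2=3.0000, r_3=1.0000 — all match ✓
No second candidate reproduces the full scan.

(x, y, θ) = (6.5, 3.5, 210°)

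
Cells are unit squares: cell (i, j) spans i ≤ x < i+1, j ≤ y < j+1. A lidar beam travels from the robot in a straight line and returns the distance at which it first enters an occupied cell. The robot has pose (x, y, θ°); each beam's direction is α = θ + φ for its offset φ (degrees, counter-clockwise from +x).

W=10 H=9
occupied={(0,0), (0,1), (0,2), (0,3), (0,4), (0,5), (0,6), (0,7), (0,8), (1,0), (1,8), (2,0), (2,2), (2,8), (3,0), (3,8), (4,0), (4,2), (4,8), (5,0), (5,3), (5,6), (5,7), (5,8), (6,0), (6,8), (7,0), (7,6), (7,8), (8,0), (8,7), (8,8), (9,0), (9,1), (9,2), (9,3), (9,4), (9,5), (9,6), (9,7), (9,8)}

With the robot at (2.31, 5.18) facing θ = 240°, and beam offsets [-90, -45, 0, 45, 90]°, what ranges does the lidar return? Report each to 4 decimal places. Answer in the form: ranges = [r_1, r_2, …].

beam 1: φ=-90°, α=150°
  cosα=-0.8660 sinα=0.5000 | (2,5) | tMaxX 0.3580 tMaxY 1.6400 | tΔX 1.1547 tΔY 2.0000
    t=0.3580 [x] (1,5)
    t=1.5127 [x] (0,5) — stop
  → r_1 = 1.5127
beam 2: φ=-45°, α=195°
  cosα=-0.9659 sinα=-0.2588 | (2,5) | tMaxX 0.3209 tMaxY 0.6955 | tΔX 1.0353 tΔY 3.8637
    t=0.3209 [x] (1,5)
    t=0.6955 [y] (1,4)
    t=1.3562 [x] (0,4) — stop
  → r_2 = 1.3562
beam 3: φ=0°, α=240°
  cosα=-0.5000 sinα=-0.8660 | (2,5) | tMaxX 0.6200 tMaxY 0.2078 | tΔX 2.0000 tΔY 1.1547
    t=0.2078 [y] (2,4)
    t=0.6200 [x] (1,4)
    t=1.3625 [y] (1,3)
    t=2.5172 [y] (1,2)
    t=2.6200 [x] (0,2) — stop
  → r_3 = 2.6200
beam 4: φ=45°, α=285°
  cosα=0.2588 sinα=-0.9659 | (2,5) | tMaxX 2.6660 tMaxY 0.1863 | tΔX 3.8637 tΔY 1.0353
    t=0.1863 [y] (2,4)
    t=1.2216 [y] (2,3)
    t=2.2569 [y] (2,2) — stop
  → r_4 = 2.2569
beam 5: φ=90°, α=330°
  cosα=0.8660 sinα=-0.5000 | (2,5) | tMaxX 0.7967 tMaxY 0.3600 | tΔX 1.1547 tΔY 2.0000
    t=0.3600 [y] (2,4)
    t=0.7967 [x] (3,4)
    t=1.9514 [x] (4,4)
    t=2.3600 [y] (4,3)
    t=3.1061 [x] (5,3) — stop
  → r_5 = 3.1061

ranges = [1.5127, 1.3562, 2.6200, 2.2569, 3.1061]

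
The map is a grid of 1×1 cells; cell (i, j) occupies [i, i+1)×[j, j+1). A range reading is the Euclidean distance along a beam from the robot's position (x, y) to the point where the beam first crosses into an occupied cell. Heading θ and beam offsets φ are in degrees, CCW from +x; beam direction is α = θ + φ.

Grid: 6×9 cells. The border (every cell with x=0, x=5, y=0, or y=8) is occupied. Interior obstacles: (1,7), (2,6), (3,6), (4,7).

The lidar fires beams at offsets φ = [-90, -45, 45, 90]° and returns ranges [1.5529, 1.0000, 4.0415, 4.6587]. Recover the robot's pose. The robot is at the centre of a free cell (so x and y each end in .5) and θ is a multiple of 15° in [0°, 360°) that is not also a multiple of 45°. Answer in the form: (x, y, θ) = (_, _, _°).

The pose lattice has 24·16 = 384 candidates. Test each by forward raycasting.
  (1.5, 3.5, 210°): beam 1 = 1.0000 ≠ 1.5529 ✗
  (2.5, 3.5, 345°): beam 1 = 2.5882 ≠ 1.5529 ✗
  (3.5, 2.5, 285°): beam 1 = 2.5882 ≠ 1.5529 ✗
  …
  (4.5, 5.5, 165°): r_1=1.5529, r_2=1.0000, r_3=4.0415, r_4=4.6587 — all match ✓
No second candidate reproduces the full scan.

(x, y, θ) = (4.5, 5.5, 165°)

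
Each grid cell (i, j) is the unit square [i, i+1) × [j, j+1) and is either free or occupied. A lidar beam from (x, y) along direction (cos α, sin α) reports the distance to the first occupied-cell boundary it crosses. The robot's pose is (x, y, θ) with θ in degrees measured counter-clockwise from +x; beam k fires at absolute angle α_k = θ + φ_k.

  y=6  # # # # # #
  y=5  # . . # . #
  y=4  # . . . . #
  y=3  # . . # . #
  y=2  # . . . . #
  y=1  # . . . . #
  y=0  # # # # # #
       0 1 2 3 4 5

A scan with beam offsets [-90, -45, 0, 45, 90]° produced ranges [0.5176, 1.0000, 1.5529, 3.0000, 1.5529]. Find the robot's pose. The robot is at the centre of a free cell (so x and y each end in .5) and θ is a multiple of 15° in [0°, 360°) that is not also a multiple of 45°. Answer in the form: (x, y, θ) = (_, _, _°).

(x, y, θ) = (3.5, 1.5, 15°)

The pose lattice has 18·16 = 288 candidates. Test each by forward raycasting.
  (4.5, 5.5, 345°): beam 1 = 1.9319 ≠ 0.5176 ✗
  (3.5, 2.5, 300°): beam 1 = 2.8868 ≠ 0.5176 ✗
  (4.5, 1.5, 75°): beam 2 = 0.5774 ≠ 1.0000 ✗
  (3.5, 4.5, 300°): beam 1 = 2.8868 ≠ 0.5176 ✗
  (3.5, 4.5, 105°): beam 1 = 1.5529 ≠ 0.5176 ✗
  …
  (3.5, 1.5, 15°): r_1=0.5176, r_2=1.0000, r_3=1.5529, r_4=3.0000, r_5=1.5529 — all match ✓
Unique over the lattice → pose = (3.5, 1.5, 15°).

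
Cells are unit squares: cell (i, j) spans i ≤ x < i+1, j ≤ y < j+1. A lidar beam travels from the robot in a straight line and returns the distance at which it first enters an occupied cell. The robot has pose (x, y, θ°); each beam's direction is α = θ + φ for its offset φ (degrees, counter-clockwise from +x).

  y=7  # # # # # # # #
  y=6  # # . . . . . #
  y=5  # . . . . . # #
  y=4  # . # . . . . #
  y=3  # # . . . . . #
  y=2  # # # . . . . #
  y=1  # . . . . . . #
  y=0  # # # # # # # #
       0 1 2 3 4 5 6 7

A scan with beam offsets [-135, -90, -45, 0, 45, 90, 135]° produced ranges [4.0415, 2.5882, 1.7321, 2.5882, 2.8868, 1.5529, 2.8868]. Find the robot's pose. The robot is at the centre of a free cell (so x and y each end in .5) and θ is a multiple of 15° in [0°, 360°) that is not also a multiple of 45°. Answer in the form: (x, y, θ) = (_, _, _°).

(x, y, θ) = (4.5, 4.5, 75°)

The pose lattice has 30·16 = 480 candidates. Test each by forward raycasting.
  (3.5, 6.5, 165°): beam 1 = 1.0000 ≠ 4.0415 ✗
  (3.5, 3.5, 210°): beam 1 = 3.6235 ≠ 4.0415 ✗
  (2.5, 1.5, 195°): beam 1 = 0.5774 ≠ 4.0415 ✗
  …
  (4.5, 4.5, 75°): r_1=4.0415, r_2=2.5882, r_3=1.7321, r_4=2.5882, r_5=2.8868, r_6=1.5529, r_7=2.8868 — all match ✓
Only this pose fits every beam.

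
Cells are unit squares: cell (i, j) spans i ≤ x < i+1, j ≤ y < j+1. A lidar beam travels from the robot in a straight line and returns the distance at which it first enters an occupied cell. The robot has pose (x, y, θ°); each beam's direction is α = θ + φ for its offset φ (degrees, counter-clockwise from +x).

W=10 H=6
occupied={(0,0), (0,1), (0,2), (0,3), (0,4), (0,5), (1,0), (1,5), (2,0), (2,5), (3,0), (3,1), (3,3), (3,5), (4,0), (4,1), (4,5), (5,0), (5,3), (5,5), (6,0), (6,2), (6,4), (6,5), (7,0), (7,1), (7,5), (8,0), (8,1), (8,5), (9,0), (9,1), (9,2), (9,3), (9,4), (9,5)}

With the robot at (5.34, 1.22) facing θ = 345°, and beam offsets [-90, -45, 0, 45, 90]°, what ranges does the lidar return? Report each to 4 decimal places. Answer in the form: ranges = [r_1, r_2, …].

beam 1: φ=-90°, α=255°
  dir = (cos 255°, sin 255°) = (-0.2588, -0.9659); from cell (5,1)
  next x-line at t=1.3137, next y-line at t=0.2278; Δt_x=3.8637, Δt_y=1.0353
    y: enter (5,0) at t=0.2278 ← occupied
  → r_1 = 0.2278
beam 2: φ=-45°, α=300°
  dir = (cos 300°, sin 300°) = (0.5000, -0.8660); from cell (5,1)
  next x-line at t=1.3200, next y-line at t=0.2540; Δt_x=2.0000, Δt_y=1.1547
    y: enter (5,0) at t=0.2540 ← occupied
  → r_2 = 0.2540
beam 3: φ=0°, α=345°
  dir = (cos 345°, sin 345°) = (0.9659, -0.2588); from cell (5,1)
  next x-line at t=0.6833, next y-line at t=0.8500; Δt_x=1.0353, Δt_y=3.8637
    x: enter (6,1) at t=0.6833
    y: enter (6,0) at t=0.8500 ← occupied
  → r_3 = 0.8500
beam 4: φ=45°, α=30°
  dir = (cos 30°, sin 30°) = (0.8660, 0.5000); from cell (5,1)
  next x-line at t=0.7621, next y-line at t=1.5600; Δt_x=1.1547, Δt_y=2.0000
    x: enter (6,1) at t=0.7621
    y: enter (6,2) at t=1.5600 ← occupied
  → r_4 = 1.5600
beam 5: φ=90°, α=75°
  dir = (cos 75°, sin 75°) = (0.2588, 0.9659); from cell (5,1)
  next x-line at t=2.5500, next y-line at t=0.8075; Δt_x=3.8637, Δt_y=1.0353
    y: enter (5,2) at t=0.8075
    y: enter (5,3) at t=1.8428 ← occupied
  → r_5 = 1.8428

ranges = [0.2278, 0.2540, 0.8500, 1.5600, 1.8428]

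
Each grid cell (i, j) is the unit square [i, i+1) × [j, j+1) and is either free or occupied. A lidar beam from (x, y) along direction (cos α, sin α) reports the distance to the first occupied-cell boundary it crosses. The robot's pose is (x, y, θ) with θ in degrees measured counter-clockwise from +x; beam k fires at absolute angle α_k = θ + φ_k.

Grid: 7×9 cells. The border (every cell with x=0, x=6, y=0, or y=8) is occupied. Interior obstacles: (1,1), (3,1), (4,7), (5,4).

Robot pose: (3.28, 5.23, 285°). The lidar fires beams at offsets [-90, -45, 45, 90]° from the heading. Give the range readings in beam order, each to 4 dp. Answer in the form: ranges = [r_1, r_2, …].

beam 1: φ=-90°, α=195°
  dir = (cos 195°, sin 195°) = (-0.9659, -0.2588); from cell (3,5)
  next x-line at t=0.2899, next y-line at t=0.8887; Δt_x=1.0353, Δt_y=3.8637
    x: enter (2,5) at t=0.2899
    y: enter (2,4) at t=0.8887
    x: enter (1,4) at t=1.3252
    x: enter (0,4) at t=2.3604 ← occupied
  → r_1 = 2.3604
beam 2: φ=-45°, α=240°
  dir = (cos 240°, sin 240°) = (-0.5000, -0.8660); from cell (3,5)
  next x-line at t=0.5600, next y-line at t=0.2656; Δt_x=2.0000, Δt_y=1.1547
    y: enter (3,4) at t=0.2656
    x: enter (2,4) at t=0.5600
    y: enter (2,3) at t=1.4203
    x: enter (1,3) at t=2.5600
    y: enter (1,2) at t=2.5750
    y: enter (1,1) at t=3.7297 ← occupied
  → r_2 = 3.7297
beam 3: φ=45°, α=330°
  dir = (cos 330°, sin 330°) = (0.8660, -0.5000); from cell (3,5)
  next x-line at t=0.8314, next y-line at t=0.4600; Δt_x=1.1547, Δt_y=2.0000
    y: enter (3,4) at t=0.4600
    x: enter (4,4) at t=0.8314
    x: enter (5,4) at t=1.9861 ← occupied
  → r_3 = 1.9861
beam 4: φ=90°, α=15°
  dir = (cos 15°, sin 15°) = (0.9659, 0.2588); from cell (3,5)
  next x-line at t=0.7454, next y-line at t=2.9751; Δt_x=1.0353, Δt_y=3.8637
    x: enter (4,5) at t=0.7454
    x: enter (5,5) at t=1.7807
    x: enter (6,5) at t=2.8160 ← occupied
  → r_4 = 2.8160

ranges = [2.3604, 3.7297, 1.9861, 2.8160]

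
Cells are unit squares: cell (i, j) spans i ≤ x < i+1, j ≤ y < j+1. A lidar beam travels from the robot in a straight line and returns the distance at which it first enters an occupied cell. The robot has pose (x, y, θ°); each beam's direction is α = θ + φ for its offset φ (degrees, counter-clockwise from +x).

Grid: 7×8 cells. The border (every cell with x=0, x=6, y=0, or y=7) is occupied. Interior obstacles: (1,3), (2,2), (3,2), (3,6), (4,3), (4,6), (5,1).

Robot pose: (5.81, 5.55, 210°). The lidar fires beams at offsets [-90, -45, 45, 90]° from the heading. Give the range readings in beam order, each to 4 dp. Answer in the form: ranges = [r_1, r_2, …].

ranges = [1.6200, 1.7387, 4.7105, 0.3800]

beam 1: φ=-90°, α=120°
  cosα=-0.5000 sinα=0.8660 | (5,5) | tMaxX 1.6200 tMaxY 0.5196 | tΔX 2.0000 tΔY 1.1547
    t=0.5196 [y] (5,6)
    t=1.6200 [x] (4,6) — stop
  → r_1 = 1.6200
beam 2: φ=-45°, α=165°
  cosα=-0.9659 sinα=0.2588 | (5,5) | tMaxX 0.8386 tMaxY 1.7387 | tΔX 1.0353 tΔY 3.8637
    t=0.8386 [x] (4,5)
    t=1.7387 [y] (4,6) — stop
  → r_2 = 1.7387
beam 3: φ=45°, α=255°
  cosα=-0.2588 sinα=-0.9659 | (5,5) | tMaxX 3.1296 tMaxY 0.5694 | tΔX 3.8637 tΔY 1.0353
    t=0.5694 [y] (5,4)
    t=1.6047 [y] (5,3)
    t=2.6400 [y] (5,2)
    t=3.1296 [x] (4,2)
    t=3.6752 [y] (4,1)
    t=4.7105 [y] (4,0) — stop
  → r_3 = 4.7105
beam 4: φ=90°, α=300°
  cosα=0.5000 sinα=-0.8660 | (5,5) | tMaxX 0.3800 tMaxY 0.6351 | tΔX 2.0000 tΔY 1.1547
    t=0.3800 [x] (6,5) — stop
  → r_4 = 0.3800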